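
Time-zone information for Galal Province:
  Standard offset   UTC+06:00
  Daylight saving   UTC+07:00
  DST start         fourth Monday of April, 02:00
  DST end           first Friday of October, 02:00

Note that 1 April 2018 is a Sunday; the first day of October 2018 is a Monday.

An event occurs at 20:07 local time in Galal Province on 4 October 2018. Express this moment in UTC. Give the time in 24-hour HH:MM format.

13:07

1 April 2018 is a Sunday, so the first Monday is April 2 and the fourth is April 23.
1 October 2018 is a Monday, so the first Friday is October 5.
4 October 2018 lies within the daylight-saving period (23 April – 5 October), so Galal Province is on daylight time, UTC+07:00.
20:07 local − 7h = 13:07 UTC.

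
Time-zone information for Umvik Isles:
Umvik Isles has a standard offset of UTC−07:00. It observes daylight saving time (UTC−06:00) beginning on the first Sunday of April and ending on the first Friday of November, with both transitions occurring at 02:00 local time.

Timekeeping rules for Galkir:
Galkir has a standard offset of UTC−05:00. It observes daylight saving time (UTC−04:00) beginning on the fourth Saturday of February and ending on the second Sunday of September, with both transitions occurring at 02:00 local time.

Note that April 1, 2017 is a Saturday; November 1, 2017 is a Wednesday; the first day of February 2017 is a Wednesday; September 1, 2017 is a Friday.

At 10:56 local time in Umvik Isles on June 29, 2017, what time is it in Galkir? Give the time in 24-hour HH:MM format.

1 April 2017 is a Saturday, so the first Sunday is April 2.
1 November 2017 is a Wednesday, so the first Friday is November 3.
June 29, 2017 lies within the daylight-saving period (2 April – 3 November), so Umvik Isles is on daylight time, UTC−06:00.
10:56 Umvik Isles + 6h = 16:56 UTC.
1 February 2017 is a Wednesday, so the first Saturday is February 4 and the fourth is February 25.
1 September 2017 is a Friday, so the first Sunday is September 3 and the second is September 10.
At the standard offset (UTC−05:00), 16:56 UTC − 5h = 11:56 Galkir standard time.
The standard-time date in Galkir, June 29, 2017, falls between 25 February and 10 September, so daylight saving is in effect and Galkir is at UTC−04:00.
16:56 UTC − 4h = 12:56 Galkir.

12:56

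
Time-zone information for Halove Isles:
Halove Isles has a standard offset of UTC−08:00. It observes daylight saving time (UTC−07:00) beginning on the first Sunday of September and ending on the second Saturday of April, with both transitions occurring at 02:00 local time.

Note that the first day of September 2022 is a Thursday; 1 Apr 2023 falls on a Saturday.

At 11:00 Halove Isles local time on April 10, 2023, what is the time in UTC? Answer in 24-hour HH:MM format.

1 September 2022 is a Thursday, so the first Sunday is September 4.
1 April 2023 is a Saturday, so the first Saturday is April 1 and the second is April 8.
Daylight saving runs 4 September 2022 – 8 April 2023; April 10, 2023 is outside that window, so Halove Isles is on standard time at UTC−08:00.
11:00 local + 8h = 19:00 UTC.

19:00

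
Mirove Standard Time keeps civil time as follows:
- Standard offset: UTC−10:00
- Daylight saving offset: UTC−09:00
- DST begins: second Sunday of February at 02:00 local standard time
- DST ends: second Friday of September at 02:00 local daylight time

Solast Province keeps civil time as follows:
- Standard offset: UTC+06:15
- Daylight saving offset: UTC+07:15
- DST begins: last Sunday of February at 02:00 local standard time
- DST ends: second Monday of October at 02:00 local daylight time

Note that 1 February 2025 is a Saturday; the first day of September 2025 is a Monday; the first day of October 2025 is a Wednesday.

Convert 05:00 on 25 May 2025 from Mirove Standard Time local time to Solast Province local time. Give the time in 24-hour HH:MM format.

1 February 2025 is a Saturday, so the first Sunday is February 2 and the second is February 9.
1 September 2025 is a Monday, so the first Friday is September 5 and the second is September 12.
Daylight saving runs 9 February – 12 September; 25 May 2025 is inside that window, so Mirove Standard Time is at UTC−09:00.
05:00 Mirove Standard Time + 9h = 14:00 UTC.
1 February 2025 is a Saturday, so Sundays fall on 2, 9, 16, 23; the last is February 23.
1 October 2025 is a Wednesday, so the first Monday is October 6 and the second is October 13.
At the standard offset (UTC+06:15), 14:00 UTC + 6h15m = 20:15 Solast Province standard time.
The standard-time date in Solast Province, 25 May 2025, lies within the daylight-saving period (23 February – 13 October), so Solast Province is on daylight time, UTC+07:15.
14:00 UTC + 7h15m = 21:15 Solast Province.

21:15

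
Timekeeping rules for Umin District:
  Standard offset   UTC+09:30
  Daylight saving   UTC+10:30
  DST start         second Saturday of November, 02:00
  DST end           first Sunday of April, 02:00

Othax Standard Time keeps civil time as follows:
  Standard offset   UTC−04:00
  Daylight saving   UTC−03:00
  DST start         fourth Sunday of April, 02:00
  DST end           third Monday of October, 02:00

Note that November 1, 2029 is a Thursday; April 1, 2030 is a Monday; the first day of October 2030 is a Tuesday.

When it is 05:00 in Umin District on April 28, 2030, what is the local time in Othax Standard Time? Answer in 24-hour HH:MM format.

15:30

1 November 2029 is a Thursday, so the first Saturday is November 3 and the second is November 10.
1 April 2030 is a Monday, so the first Sunday is April 7.
April 28, 2030 does not fall between 10 November 2029 and 7 April 2030, so daylight saving is not in effect and Umin District is at UTC+09:30.
05:00 Umin District − 9h30m = 19:30 UTC (rolling into the previous day, 27 April 2030).
1 April 2030 is a Monday, so the first Sunday is April 7 and the fourth is April 28.
1 October 2030 is a Tuesday, so the first Monday is October 7 and the third is October 21.
At the standard offset (UTC−04:00), 19:30 UTC − 4h = 15:30 Othax Standard Time standard time.
The standard-time date in Othax Standard Time, April 27, 2030, is outside the daylight-saving period (28 April – 21 October), so Othax Standard Time is on standard time, UTC−04:00.
19:30 UTC − 4h = 15:30 Othax Standard Time.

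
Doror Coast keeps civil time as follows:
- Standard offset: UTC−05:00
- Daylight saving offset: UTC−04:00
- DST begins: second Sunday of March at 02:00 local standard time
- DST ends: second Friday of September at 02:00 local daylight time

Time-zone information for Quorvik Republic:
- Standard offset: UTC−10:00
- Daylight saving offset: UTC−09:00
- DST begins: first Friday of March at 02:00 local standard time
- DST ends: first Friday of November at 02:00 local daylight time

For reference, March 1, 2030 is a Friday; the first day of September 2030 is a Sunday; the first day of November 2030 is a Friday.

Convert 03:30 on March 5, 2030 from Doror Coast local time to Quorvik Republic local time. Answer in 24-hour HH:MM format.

23:30

1 March 2030 is a Friday, so the first Sunday is March 3 and the second is March 10.
1 September 2030 is a Sunday, so the first Friday is September 6 and the second is September 13.
March 5, 2030 is outside the daylight-saving period (10 March – 13 September), so Doror Coast is on standard time, UTC−05:00.
03:30 Doror Coast + 5h = 08:30 UTC.
1 March 2030 is a Friday, so the first Friday is March 1.
1 November 2030 is a Friday, so the first Friday is November 1.
At the standard offset (UTC−10:00), 08:30 UTC − 10h = 22:30 Quorvik Republic standard time (rolling into the previous day, 4 March 2030).
The standard-time date in Quorvik Republic, March 4, 2030, lies within the daylight-saving period (1 March – 1 November), so Quorvik Republic is on daylight time, UTC−09:00.
08:30 UTC − 9h = 23:30 Quorvik Republic (rolling into the previous day, 4 March 2030).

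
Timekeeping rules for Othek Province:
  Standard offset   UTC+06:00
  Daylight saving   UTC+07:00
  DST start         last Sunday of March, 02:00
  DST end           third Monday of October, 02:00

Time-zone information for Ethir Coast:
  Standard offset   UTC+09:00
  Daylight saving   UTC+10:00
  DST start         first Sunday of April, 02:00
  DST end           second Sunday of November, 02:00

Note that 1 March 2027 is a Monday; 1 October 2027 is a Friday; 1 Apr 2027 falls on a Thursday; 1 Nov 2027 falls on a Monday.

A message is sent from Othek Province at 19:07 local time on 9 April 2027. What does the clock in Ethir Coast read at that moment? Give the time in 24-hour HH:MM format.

1 March 2027 is a Monday, so Sundays fall on 7, 14, 21, 28; the last is March 28.
1 October 2027 is a Friday, so the first Monday is October 4 and the third is October 18.
9 April 2027 lies within the daylight-saving period (28 March – 18 October), so Othek Province is on daylight time, UTC+07:00.
19:07 Othek Province − 7h = 12:07 UTC.
1 April 2027 is a Thursday, so the first Sunday is April 4.
1 November 2027 is a Monday, so the first Sunday is November 7 and the second is November 14.
At the standard offset (UTC+09:00), 12:07 UTC + 9h = 21:07 Ethir Coast standard time.
Daylight saving runs 4 April – 14 November; the standard-time date in Ethir Coast, 9 April 2027, is inside that window, so Ethir Coast is at UTC+10:00.
12:07 UTC + 10h = 22:07 Ethir Coast.

22:07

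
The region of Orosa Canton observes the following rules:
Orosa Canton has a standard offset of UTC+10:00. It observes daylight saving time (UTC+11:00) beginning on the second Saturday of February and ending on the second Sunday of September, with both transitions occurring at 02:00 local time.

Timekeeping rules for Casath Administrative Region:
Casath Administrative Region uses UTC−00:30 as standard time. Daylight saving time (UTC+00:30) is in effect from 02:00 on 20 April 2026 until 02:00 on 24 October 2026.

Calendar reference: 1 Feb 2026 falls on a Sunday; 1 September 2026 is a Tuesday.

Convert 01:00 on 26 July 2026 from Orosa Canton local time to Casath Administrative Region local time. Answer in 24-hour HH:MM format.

1 February 2026 is a Sunday, so the first Saturday is February 7 and the second is February 14.
1 September 2026 is a Tuesday, so the first Sunday is September 6 and the second is September 13.
26 July 2026 falls between 14 February and 13 September, so daylight saving is in effect and Orosa Canton is at UTC+11:00.
01:00 Orosa Canton − 11h = 14:00 UTC (rolling into the previous day, 25 July 2026).
At the standard offset (UTC−00:30), 14:00 UTC − 0h30m = 13:30 Casath Administrative Region standard time.
The standard-time date in Casath Administrative Region, 25 July 2026, falls between 20 April and 24 October, so daylight saving is in effect and Casath Administrative Region is at UTC+00:30.
14:00 UTC + 0h30m = 14:30 Casath Administrative Region.

14:30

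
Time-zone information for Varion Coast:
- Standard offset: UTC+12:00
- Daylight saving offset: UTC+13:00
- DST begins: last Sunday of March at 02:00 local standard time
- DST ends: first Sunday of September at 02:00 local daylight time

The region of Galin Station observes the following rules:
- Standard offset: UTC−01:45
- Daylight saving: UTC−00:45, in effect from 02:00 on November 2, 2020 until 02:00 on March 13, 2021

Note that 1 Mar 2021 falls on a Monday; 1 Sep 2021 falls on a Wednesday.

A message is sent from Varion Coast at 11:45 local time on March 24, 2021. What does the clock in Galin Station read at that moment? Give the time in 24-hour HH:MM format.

22:00

1 March 2021 is a Monday, so Sundays fall on 7, 14, 21, 28; the last is March 28.
1 September 2021 is a Wednesday, so the first Sunday is September 5.
Daylight saving runs 28 March – 5 September; March 24, 2021 is outside that window, so Varion Coast is on standard time at UTC+12:00.
11:45 Varion Coast − 12h = 23:45 UTC (rolling into the previous day, 23 March 2021).
At the standard offset (UTC−01:45), 23:45 UTC − 1h45m = 22:00 Galin Station standard time.
The standard-time date in Galin Station, March 23, 2021, does not fall between 2 November 2020 and 13 March 2021, so daylight saving is not in effect and Galin Station is at UTC−01:45.
23:45 UTC − 1h45m = 22:00 Galin Station.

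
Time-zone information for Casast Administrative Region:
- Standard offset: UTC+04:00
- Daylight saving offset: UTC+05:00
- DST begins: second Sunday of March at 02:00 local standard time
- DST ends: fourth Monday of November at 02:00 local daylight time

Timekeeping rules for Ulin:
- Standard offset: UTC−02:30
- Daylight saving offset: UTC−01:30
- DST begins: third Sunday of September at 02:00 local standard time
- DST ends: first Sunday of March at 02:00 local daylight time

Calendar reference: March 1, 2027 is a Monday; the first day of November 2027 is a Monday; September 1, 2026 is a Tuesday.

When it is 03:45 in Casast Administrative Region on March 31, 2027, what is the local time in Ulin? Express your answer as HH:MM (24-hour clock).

20:15

1 March 2027 is a Monday, so the first Sunday is March 7 and the second is March 14.
1 November 2027 is a Monday, so the first Monday is November 1 and the fourth is November 22.
Daylight saving runs 14 March – 22 November; March 31, 2027 is inside that window, so Casast Administrative Region is at UTC+05:00.
03:45 Casast Administrative Region − 5h = 22:45 UTC (rolling into the previous day, 30 March 2027).
1 September 2026 is a Tuesday, so the first Sunday is September 6 and the third is September 20.
1 March 2027 is a Monday, so the first Sunday is March 7.
At the standard offset (UTC−02:30), 22:45 UTC − 2h30m = 20:15 Ulin standard time.
Daylight saving runs 20 September 2026 – 7 March 2027; the standard-time date in Ulin, March 30, 2027, is outside that window, so Ulin is on standard time at UTC−02:30.
22:45 UTC − 2h30m = 20:15 Ulin.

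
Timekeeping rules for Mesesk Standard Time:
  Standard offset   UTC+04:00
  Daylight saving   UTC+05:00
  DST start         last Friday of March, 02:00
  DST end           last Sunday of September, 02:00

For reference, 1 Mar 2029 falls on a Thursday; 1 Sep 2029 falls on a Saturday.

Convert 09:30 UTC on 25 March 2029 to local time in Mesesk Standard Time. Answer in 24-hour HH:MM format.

13:30

1 March 2029 is a Thursday, so Fridays fall on 2, 9, 16, 23, 30; the last is March 30.
1 September 2029 is a Saturday, so Sundays fall on 2, 9, 16, 23, 30; the last is September 30.
At the standard offset (UTC+04:00), 09:30 UTC + 4h = 13:30 Mesesk Standard Time standard time.
The standard-time date in Mesesk Standard Time, 25 March 2029, does not fall between 30 March and 30 September, so daylight saving is not in effect and Mesesk Standard Time is at UTC+04:00.
09:30 UTC + 4h = 13:30 local.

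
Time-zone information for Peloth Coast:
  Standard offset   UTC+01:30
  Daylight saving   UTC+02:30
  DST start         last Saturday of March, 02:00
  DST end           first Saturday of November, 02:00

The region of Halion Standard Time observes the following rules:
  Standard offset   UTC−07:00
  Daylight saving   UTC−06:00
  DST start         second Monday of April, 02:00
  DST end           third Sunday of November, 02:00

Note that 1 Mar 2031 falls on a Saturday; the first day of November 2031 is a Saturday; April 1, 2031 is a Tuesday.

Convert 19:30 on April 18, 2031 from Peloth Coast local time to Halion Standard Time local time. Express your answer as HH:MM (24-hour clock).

1 March 2031 is a Saturday, so Saturdays fall on 1, 8, 15, 22, 29; the last is March 29.
1 November 2031 is a Saturday, so the first Saturday is November 1.
April 18, 2031 lies within the daylight-saving period (29 March – 1 November), so Peloth Coast is on daylight time, UTC+02:30.
19:30 Peloth Coast − 2h30m = 17:00 UTC.
1 April 2031 is a Tuesday, so the first Monday is April 7 and the second is April 14.
1 November 2031 is a Saturday, so the first Sunday is November 2 and the third is November 16.
At the standard offset (UTC−07:00), 17:00 UTC − 7h = 10:00 Halion Standard Time standard time.
The standard-time date in Halion Standard Time, April 18, 2031, falls between 14 April and 16 November, so daylight saving is in effect and Halion Standard Time is at UTC−06:00.
17:00 UTC − 6h = 11:00 Halion Standard Time.

11:00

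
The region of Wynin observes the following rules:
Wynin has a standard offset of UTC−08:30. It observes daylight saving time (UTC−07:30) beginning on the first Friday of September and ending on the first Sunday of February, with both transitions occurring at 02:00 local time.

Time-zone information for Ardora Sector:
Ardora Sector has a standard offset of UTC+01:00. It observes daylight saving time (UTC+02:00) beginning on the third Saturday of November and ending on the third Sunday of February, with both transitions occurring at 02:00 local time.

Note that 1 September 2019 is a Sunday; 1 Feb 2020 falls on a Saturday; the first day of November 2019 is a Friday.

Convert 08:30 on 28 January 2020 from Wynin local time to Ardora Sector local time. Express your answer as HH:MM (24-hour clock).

1 September 2019 is a Sunday, so the first Friday is September 6.
1 February 2020 is a Saturday, so the first Sunday is February 2.
Daylight saving runs 6 September 2019 – 2 February 2020; 28 January 2020 is inside that window, so Wynin is at UTC−07:30.
08:30 Wynin + 7h30m = 16:00 UTC.
1 November 2019 is a Friday, so the first Saturday is November 2 and the third is November 16.
1 February 2020 is a Saturday, so the first Sunday is February 2 and the third is February 16.
At the standard offset (UTC+01:00), 16:00 UTC + 1h = 17:00 Ardora Sector standard time.
Daylight saving runs 16 November 2019 – 16 February 2020; the standard-time date in Ardora Sector, 28 January 2020, is inside that window, so Ardora Sector is at UTC+02:00.
16:00 UTC + 2h = 18:00 Ardora Sector.

18:00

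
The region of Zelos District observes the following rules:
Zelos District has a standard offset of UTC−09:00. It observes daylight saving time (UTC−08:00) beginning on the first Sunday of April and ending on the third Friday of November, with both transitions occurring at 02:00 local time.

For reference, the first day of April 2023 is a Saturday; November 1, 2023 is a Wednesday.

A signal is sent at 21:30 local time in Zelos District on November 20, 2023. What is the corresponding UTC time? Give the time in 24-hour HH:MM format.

1 April 2023 is a Saturday, so the first Sunday is April 2.
1 November 2023 is a Wednesday, so the first Friday is November 3 and the third is November 17.
November 20, 2023 does not fall between 2 April and 17 November, so daylight saving is not in effect and Zelos District is at UTC−09:00.
21:30 local + 9h = 06:30 UTC (rolling into the next day, 21 November 2023).

06:30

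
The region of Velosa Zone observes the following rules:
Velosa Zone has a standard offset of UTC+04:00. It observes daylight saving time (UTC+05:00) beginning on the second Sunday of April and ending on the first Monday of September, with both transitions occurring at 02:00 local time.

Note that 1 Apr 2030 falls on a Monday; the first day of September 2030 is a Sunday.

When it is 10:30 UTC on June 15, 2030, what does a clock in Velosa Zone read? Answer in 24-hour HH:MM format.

15:30

1 April 2030 is a Monday, so the first Sunday is April 7 and the second is April 14.
1 September 2030 is a Sunday, so the first Monday is September 2.
At the standard offset (UTC+04:00), 10:30 UTC + 4h = 14:30 Velosa Zone standard time.
The standard-time date in Velosa Zone, June 15, 2030, falls between 14 April and 2 September, so daylight saving is in effect and Velosa Zone is at UTC+05:00.
10:30 UTC + 5h = 15:30 local.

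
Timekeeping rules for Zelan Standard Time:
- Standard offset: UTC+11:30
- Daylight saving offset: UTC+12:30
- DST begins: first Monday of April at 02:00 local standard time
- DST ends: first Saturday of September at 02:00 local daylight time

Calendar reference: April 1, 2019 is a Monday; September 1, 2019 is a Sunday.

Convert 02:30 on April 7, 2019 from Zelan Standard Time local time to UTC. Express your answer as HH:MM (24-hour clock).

14:00

1 April 2019 is a Monday, so the first Monday is April 1.
1 September 2019 is a Sunday, so the first Saturday is September 7.
Daylight saving runs 1 April – 7 September; April 7, 2019 is inside that window, so Zelan Standard Time is at UTC+12:30.
02:30 local − 12h30m = 14:00 UTC (rolling into the previous day, 6 April 2019).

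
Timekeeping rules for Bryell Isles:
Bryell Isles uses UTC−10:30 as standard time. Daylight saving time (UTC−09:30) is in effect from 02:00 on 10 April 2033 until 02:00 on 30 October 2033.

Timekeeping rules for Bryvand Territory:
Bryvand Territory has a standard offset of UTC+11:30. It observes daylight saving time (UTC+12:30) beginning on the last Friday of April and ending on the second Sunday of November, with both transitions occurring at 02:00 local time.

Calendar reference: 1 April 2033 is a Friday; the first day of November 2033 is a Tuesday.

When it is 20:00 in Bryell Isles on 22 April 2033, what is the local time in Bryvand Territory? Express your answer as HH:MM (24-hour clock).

Daylight saving runs 10 April – 30 October; 22 April 2033 is inside that window, so Bryell Isles is at UTC−09:30.
20:00 Bryell Isles + 9h30m = 05:30 UTC (rolling into the next day, 23 April 2033).
1 April 2033 is a Friday, so Fridays fall on 1, 8, 15, 22, 29; the last is April 29.
1 November 2033 is a Tuesday, so the first Sunday is November 6 and the second is November 13.
At the standard offset (UTC+11:30), 05:30 UTC + 11h30m = 17:00 Bryvand Territory standard time.
The standard-time date in Bryvand Territory, 23 April 2033, does not fall between 29 April and 13 November, so daylight saving is not in effect and Bryvand Territory is at UTC+11:30.
05:30 UTC + 11h30m = 17:00 Bryvand Territory.

17:00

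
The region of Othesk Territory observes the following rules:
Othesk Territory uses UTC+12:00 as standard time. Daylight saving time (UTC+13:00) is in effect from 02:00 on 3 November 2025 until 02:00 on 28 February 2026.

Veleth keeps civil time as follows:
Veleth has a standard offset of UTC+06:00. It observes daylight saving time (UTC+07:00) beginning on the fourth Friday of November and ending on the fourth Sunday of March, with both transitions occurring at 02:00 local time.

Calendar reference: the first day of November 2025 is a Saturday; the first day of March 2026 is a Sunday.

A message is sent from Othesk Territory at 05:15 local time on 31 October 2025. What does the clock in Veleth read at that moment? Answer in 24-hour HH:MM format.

23:15

31 October 2025 is outside the daylight-saving period (3 November 2025 – 28 February 2026), so Othesk Territory is on standard time, UTC+12:00.
05:15 Othesk Territory − 12h = 17:15 UTC (rolling into the previous day, 30 October 2025).
1 November 2025 is a Saturday, so the first Friday is November 7 and the fourth is November 28.
1 March 2026 is a Sunday, so the first Sunday is March 1 and the fourth is March 22.
At the standard offset (UTC+06:00), 17:15 UTC + 6h = 23:15 Veleth standard time.
Daylight saving runs 28 November 2025 – 22 March 2026; the standard-time date in Veleth, 30 October 2025, is outside that window, so Veleth is on standard time at UTC+06:00.
17:15 UTC + 6h = 23:15 Veleth.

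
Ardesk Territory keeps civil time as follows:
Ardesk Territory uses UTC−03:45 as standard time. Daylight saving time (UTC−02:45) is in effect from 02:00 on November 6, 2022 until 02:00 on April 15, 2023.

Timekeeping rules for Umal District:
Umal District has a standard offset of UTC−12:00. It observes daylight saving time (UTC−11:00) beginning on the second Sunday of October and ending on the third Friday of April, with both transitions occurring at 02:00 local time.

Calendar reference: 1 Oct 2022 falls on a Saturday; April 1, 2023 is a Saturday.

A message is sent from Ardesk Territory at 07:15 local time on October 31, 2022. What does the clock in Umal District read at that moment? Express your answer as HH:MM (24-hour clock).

Daylight saving runs 6 November 2022 – 15 April 2023; October 31, 2022 is outside that window, so Ardesk Territory is on standard time at UTC−03:45.
07:15 Ardesk Territory + 3h45m = 11:00 UTC.
1 October 2022 is a Saturday, so the first Sunday is October 2 and the second is October 9.
1 April 2023 is a Saturday, so the first Friday is April 7 and the third is April 21.
At the standard offset (UTC−12:00), 11:00 UTC − 12h = 23:00 Umal District standard time (rolling into the previous day, 30 October 2022).
The standard-time date in Umal District, October 30, 2022, falls between 9 October 2022 and 21 April 2023, so daylight saving is in effect and Umal District is at UTC−11:00.
11:00 UTC − 11h = 00:00 Umal District.

00:00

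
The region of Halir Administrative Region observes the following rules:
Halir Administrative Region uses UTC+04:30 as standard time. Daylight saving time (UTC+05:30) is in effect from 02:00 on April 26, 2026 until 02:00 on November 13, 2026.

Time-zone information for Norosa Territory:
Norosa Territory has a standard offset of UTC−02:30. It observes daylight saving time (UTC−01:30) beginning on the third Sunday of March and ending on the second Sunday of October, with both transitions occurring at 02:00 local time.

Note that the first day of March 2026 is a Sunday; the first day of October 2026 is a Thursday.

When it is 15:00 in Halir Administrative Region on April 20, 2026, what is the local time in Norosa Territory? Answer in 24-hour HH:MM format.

09:00

Daylight saving runs 26 April – 13 November; April 20, 2026 is outside that window, so Halir Administrative Region is on standard time at UTC+04:30.
15:00 Halir Administrative Region − 4h30m = 10:30 UTC.
1 March 2026 is a Sunday, so the first Sunday is March 1 and the third is March 15.
1 October 2026 is a Thursday, so the first Sunday is October 4 and the second is October 11.
At the standard offset (UTC−02:30), 10:30 UTC − 2h30m = 08:00 Norosa Territory standard time.
Daylight saving runs 15 March – 11 October; the standard-time date in Norosa Territory, April 20, 2026, is inside that window, so Norosa Territory is at UTC−01:30.
10:30 UTC − 1h30m = 09:00 Norosa Territory.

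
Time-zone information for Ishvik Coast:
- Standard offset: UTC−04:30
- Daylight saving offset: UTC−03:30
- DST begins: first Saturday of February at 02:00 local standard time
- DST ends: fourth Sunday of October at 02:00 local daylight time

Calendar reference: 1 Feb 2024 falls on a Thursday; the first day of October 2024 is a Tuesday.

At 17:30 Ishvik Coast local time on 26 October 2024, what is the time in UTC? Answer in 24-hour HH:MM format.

1 February 2024 is a Thursday, so the first Saturday is February 3.
1 October 2024 is a Tuesday, so the first Sunday is October 6 and the fourth is October 27.
Daylight saving runs 3 February – 27 October; 26 October 2024 is inside that window, so Ishvik Coast is at UTC−03:30.
17:30 local + 3h30m = 21:00 UTC.

21:00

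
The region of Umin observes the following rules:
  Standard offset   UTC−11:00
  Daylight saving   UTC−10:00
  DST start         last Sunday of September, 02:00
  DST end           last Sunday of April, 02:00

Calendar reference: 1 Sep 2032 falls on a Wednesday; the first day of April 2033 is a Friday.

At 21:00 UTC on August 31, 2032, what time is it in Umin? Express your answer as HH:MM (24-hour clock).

1 September 2032 is a Wednesday, so Sundays fall on 5, 12, 19, 26; the last is September 26.
1 April 2033 is a Friday, so Sundays fall on 3, 10, 17, 24; the last is April 24.
At the standard offset (UTC−11:00), 21:00 UTC − 11h = 10:00 Umin standard time.
The standard-time date in Umin, August 31, 2032, does not fall between 26 September 2032 and 24 April 2033, so daylight saving is not in effect and Umin is at UTC−11:00.
21:00 UTC − 11h = 10:00 local.

10:00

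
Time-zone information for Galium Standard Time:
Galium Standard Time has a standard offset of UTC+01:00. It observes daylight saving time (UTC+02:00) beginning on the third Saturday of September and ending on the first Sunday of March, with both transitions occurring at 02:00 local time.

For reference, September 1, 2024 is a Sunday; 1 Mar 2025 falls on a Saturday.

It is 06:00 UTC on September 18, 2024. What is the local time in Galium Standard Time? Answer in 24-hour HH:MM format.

1 September 2024 is a Sunday, so the first Saturday is September 7 and the third is September 21.
1 March 2025 is a Saturday, so the first Sunday is March 2.
At the standard offset (UTC+01:00), 06:00 UTC + 1h = 07:00 Galium Standard Time standard time.
Daylight saving runs 21 September 2024 – 2 March 2025; the standard-time date in Galium Standard Time, September 18, 2024, is outside that window, so Galium Standard Time is on standard time at UTC+01:00.
06:00 UTC + 1h = 07:00 local.

07:00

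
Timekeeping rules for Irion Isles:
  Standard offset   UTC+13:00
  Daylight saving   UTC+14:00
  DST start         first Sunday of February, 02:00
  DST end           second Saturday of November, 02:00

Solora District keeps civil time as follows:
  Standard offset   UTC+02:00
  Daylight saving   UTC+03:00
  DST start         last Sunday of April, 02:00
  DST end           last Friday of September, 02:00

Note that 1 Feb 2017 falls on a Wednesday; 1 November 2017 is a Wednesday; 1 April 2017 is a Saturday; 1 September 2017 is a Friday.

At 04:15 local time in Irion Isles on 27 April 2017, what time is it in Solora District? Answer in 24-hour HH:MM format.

1 February 2017 is a Wednesday, so the first Sunday is February 5.
1 November 2017 is a Wednesday, so the first Saturday is November 4 and the second is November 11.
Daylight saving runs 5 February – 11 November; 27 April 2017 is inside that window, so Irion Isles is at UTC+14:00.
04:15 Irion Isles − 14h = 14:15 UTC (rolling into the previous day, 26 April 2017).
1 April 2017 is a Saturday, so Sundays fall on 2, 9, 16, 23, 30; the last is April 30.
1 September 2017 is a Friday, so Fridays fall on 1, 8, 15, 22, 29; the last is September 29.
At the standard offset (UTC+02:00), 14:15 UTC + 2h = 16:15 Solora District standard time.
The standard-time date in Solora District, 26 April 2017, does not fall between 30 April and 29 September, so daylight saving is not in effect and Solora District is at UTC+02:00.
14:15 UTC + 2h = 16:15 Solora District.

16:15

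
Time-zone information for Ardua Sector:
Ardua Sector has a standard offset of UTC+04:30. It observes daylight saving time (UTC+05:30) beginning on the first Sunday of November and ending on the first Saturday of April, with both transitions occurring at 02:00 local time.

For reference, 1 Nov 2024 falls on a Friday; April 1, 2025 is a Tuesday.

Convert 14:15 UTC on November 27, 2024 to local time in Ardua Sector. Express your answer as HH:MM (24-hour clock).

19:45

1 November 2024 is a Friday, so the first Sunday is November 3.
1 April 2025 is a Tuesday, so the first Saturday is April 5.
At the standard offset (UTC+04:30), 14:15 UTC + 4h30m = 18:45 Ardua Sector standard time.
Daylight saving runs 3 November 2024 – 5 April 2025; the standard-time date in Ardua Sector, November 27, 2024, is inside that window, so Ardua Sector is at UTC+05:30.
14:15 UTC + 5h30m = 19:45 local.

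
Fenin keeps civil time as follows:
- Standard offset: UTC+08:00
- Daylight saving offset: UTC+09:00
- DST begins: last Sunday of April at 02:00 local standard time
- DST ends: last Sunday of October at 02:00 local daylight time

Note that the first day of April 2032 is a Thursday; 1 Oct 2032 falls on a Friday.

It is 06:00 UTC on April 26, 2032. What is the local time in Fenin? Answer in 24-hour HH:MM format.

15:00

1 April 2032 is a Thursday, so Sundays fall on 4, 11, 18, 25; the last is April 25.
1 October 2032 is a Friday, so Sundays fall on 3, 10, 17, 24, 31; the last is October 31.
At the standard offset (UTC+08:00), 06:00 UTC + 8h = 14:00 Fenin standard time.
The standard-time date in Fenin, April 26, 2032, lies within the daylight-saving period (25 April – 31 October), so Fenin is on daylight time, UTC+09:00.
06:00 UTC + 9h = 15:00 local.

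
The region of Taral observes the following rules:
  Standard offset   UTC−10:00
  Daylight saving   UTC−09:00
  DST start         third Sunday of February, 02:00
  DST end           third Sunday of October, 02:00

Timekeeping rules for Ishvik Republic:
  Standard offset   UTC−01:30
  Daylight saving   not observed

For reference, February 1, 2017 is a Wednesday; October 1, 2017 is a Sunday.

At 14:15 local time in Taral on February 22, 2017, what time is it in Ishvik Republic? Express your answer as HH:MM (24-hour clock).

1 February 2017 is a Wednesday, so the first Sunday is February 5 and the third is February 19.
1 October 2017 is a Sunday, so the first Sunday is October 1 and the third is October 15.
Daylight saving runs 19 February – 15 October; February 22, 2017 is inside that window, so Taral is at UTC−09:00.
14:15 Taral + 9h = 23:15 UTC.
Ishvik Republic stays on UTC−01:30 all year.
23:15 UTC − 1h30m = 21:45 Ishvik Republic.

21:45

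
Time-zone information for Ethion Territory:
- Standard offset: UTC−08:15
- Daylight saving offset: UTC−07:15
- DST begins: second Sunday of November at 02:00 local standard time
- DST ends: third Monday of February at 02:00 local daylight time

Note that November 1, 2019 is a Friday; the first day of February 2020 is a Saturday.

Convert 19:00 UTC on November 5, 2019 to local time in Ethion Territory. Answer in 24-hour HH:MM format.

1 November 2019 is a Friday, so the first Sunday is November 3 and the second is November 10.
1 February 2020 is a Saturday, so the first Monday is February 3 and the third is February 17.
At the standard offset (UTC−08:15), 19:00 UTC − 8h15m = 10:45 Ethion Territory standard time.
Daylight saving runs 10 November 2019 – 17 February 2020; the standard-time date in Ethion Territory, November 5, 2019, is outside that window, so Ethion Territory is on standard time at UTC−08:15.
19:00 UTC − 8h15m = 10:45 local.

10:45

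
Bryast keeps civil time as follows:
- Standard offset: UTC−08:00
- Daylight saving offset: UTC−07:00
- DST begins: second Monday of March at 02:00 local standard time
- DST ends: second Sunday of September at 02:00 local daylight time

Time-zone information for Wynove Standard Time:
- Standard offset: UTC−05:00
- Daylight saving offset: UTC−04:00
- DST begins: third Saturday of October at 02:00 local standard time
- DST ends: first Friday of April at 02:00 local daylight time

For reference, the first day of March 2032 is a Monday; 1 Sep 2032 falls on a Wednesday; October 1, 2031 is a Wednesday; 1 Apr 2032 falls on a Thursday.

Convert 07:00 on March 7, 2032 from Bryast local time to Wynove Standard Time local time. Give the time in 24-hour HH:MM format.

11:00

1 March 2032 is a Monday, so the first Monday is March 1 and the second is March 8.
1 September 2032 is a Wednesday, so the first Sunday is September 5 and the second is September 12.
Daylight saving runs 8 March – 12 September; March 7, 2032 is outside that window, so Bryast is on standard time at UTC−08:00.
07:00 Bryast + 8h = 15:00 UTC.
1 October 2031 is a Wednesday, so the first Saturday is October 4 and the third is October 18.
1 April 2032 is a Thursday, so the first Friday is April 2.
At the standard offset (UTC−05:00), 15:00 UTC − 5h = 10:00 Wynove Standard Time standard time.
The standard-time date in Wynove Standard Time, March 7, 2032, lies within the daylight-saving period (18 October 2031 – 2 April 2032), so Wynove Standard Time is on daylight time, UTC−04:00.
15:00 UTC − 4h = 11:00 Wynove Standard Time.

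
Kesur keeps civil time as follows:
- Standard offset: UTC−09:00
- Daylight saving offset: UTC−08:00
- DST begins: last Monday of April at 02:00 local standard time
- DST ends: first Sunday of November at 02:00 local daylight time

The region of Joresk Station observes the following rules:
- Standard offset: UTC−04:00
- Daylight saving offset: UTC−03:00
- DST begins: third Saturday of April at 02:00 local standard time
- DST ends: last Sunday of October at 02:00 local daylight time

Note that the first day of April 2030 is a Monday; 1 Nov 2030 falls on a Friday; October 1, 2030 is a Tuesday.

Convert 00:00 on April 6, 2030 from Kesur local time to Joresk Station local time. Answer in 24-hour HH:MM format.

05:00

1 April 2030 is a Monday, so Mondays fall on 1, 8, 15, 22, 29; the last is April 29.
1 November 2030 is a Friday, so the first Sunday is November 3.
Daylight saving runs 29 April – 3 November; April 6, 2030 is outside that window, so Kesur is on standard time at UTC−09:00.
00:00 Kesur + 9h = 09:00 UTC.
1 April 2030 is a Monday, so the first Saturday is April 6 and the third is April 20.
1 October 2030 is a Tuesday, so Sundays fall on 6, 13, 20, 27; the last is October 27.
At the standard offset (UTC−04:00), 09:00 UTC − 4h = 05:00 Joresk Station standard time.
Daylight saving runs 20 April – 27 October; the standard-time date in Joresk Station, April 6, 2030, is outside that window, so Joresk Station is on standard time at UTC−04:00.
09:00 UTC − 4h = 05:00 Joresk Station.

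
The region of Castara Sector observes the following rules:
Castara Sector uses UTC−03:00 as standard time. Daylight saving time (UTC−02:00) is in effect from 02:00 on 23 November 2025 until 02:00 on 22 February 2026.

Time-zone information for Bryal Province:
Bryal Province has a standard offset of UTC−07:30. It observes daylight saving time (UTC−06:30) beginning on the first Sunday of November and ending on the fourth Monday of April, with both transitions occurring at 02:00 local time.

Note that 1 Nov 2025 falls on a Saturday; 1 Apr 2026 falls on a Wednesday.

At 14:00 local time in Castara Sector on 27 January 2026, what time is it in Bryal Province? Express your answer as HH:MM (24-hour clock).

27 January 2026 lies within the daylight-saving period (23 November 2025 – 22 February 2026), so Castara Sector is on daylight time, UTC−02:00.
14:00 Castara Sector + 2h = 16:00 UTC.
1 November 2025 is a Saturday, so the first Sunday is November 2.
1 April 2026 is a Wednesday, so the first Monday is April 6 and the fourth is April 27.
At the standard offset (UTC−07:30), 16:00 UTC − 7h30m = 08:30 Bryal Province standard time.
The standard-time date in Bryal Province, 27 January 2026, lies within the daylight-saving period (2 November 2025 – 27 April 2026), so Bryal Province is on daylight time, UTC−06:30.
16:00 UTC − 6h30m = 09:30 Bryal Province.

09:30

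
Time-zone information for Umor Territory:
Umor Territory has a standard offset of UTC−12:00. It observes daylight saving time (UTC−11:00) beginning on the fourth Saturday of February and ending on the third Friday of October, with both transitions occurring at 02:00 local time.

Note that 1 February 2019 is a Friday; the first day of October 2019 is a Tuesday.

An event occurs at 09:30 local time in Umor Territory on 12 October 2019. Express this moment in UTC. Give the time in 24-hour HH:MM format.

1 February 2019 is a Friday, so the first Saturday is February 2 and the fourth is February 23.
1 October 2019 is a Tuesday, so the first Friday is October 4 and the third is October 18.
12 October 2019 falls between 23 February and 18 October, so daylight saving is in effect and Umor Territory is at UTC−11:00.
09:30 local + 11h = 20:30 UTC.

20:30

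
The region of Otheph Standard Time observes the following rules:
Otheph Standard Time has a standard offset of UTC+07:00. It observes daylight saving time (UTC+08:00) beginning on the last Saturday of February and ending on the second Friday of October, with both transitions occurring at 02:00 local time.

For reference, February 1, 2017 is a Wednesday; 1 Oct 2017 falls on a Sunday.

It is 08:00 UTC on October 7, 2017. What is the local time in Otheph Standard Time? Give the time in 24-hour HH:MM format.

1 February 2017 is a Wednesday, so Saturdays fall on 4, 11, 18, 25; the last is February 25.
1 October 2017 is a Sunday, so the first Friday is October 6 and the second is October 13.
At the standard offset (UTC+07:00), 08:00 UTC + 7h = 15:00 Otheph Standard Time standard time.
The standard-time date in Otheph Standard Time, October 7, 2017, lies within the daylight-saving period (25 February – 13 October), so Otheph Standard Time is on daylight time, UTC+08:00.
08:00 UTC + 8h = 16:00 local.

16:00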